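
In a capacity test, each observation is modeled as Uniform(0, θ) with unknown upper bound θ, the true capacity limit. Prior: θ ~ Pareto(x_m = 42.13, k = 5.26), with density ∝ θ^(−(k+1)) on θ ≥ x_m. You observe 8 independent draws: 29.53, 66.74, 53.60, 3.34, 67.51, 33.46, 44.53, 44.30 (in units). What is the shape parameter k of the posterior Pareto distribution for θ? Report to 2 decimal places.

13.26

A Pareto(scale x_m, shape k) prior on the upper bound θ of Uniform(0, θ) is conjugate: posterior is Pareto(max(x_m, max xᵢ), k + n).
Sample maximum = 67.51; prior scale x_m = 42.13 → posterior scale = max = 67.51.
Posterior shape = 5.26 + 8 = 13.26.
Posterior shape k = 13.26.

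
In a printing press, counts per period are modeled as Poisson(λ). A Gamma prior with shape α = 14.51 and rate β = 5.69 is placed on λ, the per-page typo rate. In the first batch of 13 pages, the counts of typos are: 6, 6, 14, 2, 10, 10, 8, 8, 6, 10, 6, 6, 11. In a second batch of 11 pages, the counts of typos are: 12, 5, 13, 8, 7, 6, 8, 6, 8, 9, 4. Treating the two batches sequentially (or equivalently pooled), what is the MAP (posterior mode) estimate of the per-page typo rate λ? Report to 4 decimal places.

6.8208

With a Gamma(shape α, rate β) prior, the Poisson likelihood is conjugate: the posterior is Gamma(α + ΣXᵢ, β + n).
Batch 1: sum of counts S = 103 over n = 13 pages.
After batch 1: Gamma(α+S, β+n) = Gamma(14.51+103, 5.69+13) = Gamma(117.51, 18.69).
Batch 2: sum of counts S = 86 over n = 11 pages.
After batch 2: Gamma(α+S, β+n) = Gamma(117.51+86, 18.69+11) = Gamma(203.51, 29.69).
Mode of Gamma(α,β) for α≥1 is (α−1)/β = 202.51/29.69 = 6.8208.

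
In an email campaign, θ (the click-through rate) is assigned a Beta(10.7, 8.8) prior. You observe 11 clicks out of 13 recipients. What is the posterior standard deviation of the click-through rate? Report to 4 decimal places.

0.0814

The Beta prior is conjugate to a Binomial/Bernoulli likelihood; the update adds successes to α and failures to β.
Posterior: Beta(α+k, β+n−k) = Beta(10.7+11, 8.8+2) = Beta(21.7, 10.8).
Var = αβ/((α+β)²(α+β+1)) = 21.7·10.8/(32.5²·33.5) = 0.00662326; SD = √0.00662326 = 0.0814.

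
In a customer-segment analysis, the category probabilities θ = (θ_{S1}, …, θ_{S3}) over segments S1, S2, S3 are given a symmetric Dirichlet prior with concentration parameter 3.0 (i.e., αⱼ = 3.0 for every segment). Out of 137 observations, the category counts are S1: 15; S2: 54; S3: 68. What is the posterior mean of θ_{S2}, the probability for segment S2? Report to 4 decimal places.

The Dirichlet prior is conjugate to the Multinomial likelihood: each posterior αⱼ = prior αⱼ + observed count nⱼ.
Posterior concentration: (18.0, 57.0, 71.0), total = 146.0.
E[θ_{S2}|data] = α_{S2}/Σα = 57.0/146.0 = 0.3904.

0.3904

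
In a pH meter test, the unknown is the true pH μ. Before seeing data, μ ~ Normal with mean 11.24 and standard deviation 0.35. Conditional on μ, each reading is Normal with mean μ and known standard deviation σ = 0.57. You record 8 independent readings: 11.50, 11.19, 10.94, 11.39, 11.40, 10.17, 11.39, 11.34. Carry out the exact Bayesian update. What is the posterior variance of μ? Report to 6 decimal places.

For Normal data with known variance σ², a Normal(μ₀, σ₀²) prior on μ is conjugate. Posterior precision = 1/σ₀² + n/σ²; posterior mean is the precision-weighted average of μ₀ and x̄.
σ₀² = 0.35² = 0.1225, σ² = 0.57² = 0.3249; σ² + n·σ₀² = 0.3249 + 8·0.1225 = 1.3049.
Posterior precision = 1/σ₀² + n/σ² = 1/0.1225 + 8/0.3249 = (σ² + n·σ₀²)/(σ₀²σ²) = 1.3049/(0.1225·0.3249); posterior variance σₙ² = σ₀²σ²/(σ² + n·σ₀²) = 0.1225·0.3249/1.3049 = 0.030501.

0.030501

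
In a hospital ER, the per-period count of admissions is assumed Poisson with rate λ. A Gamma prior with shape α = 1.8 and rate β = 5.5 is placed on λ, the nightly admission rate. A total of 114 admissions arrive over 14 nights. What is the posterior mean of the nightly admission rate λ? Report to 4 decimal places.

With a Gamma(shape α, rate β) prior, the Poisson likelihood is conjugate: the posterior is Gamma(α + ΣXᵢ, β + n).
Posterior: Gamma(α+S, β+n) = Gamma(1.8+114, 5.5+14) = Gamma(115.8, 19.5).
Posterior mean = α/β = 115.8/19.5 = 5.9385.

5.9385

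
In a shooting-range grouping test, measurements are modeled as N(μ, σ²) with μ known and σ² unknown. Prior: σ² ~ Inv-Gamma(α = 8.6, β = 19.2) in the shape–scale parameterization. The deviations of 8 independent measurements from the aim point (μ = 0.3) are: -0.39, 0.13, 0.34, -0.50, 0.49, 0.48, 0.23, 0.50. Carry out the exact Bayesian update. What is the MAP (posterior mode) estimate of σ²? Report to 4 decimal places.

With known mean μ and an Inverse-Gamma(α, β) prior on σ², the Normal likelihood is conjugate: posterior is Inv-Gamma(α + n/2, β + Σ(xᵢ−μ)²/2).
Σ(xᵢ−μ)² = (-0.39)² + (0.13)² + (0.34)² + (-0.50)² + (0.49)² + (0.48)² + (0.23)² + (0.50)² = 1.3080.
Posterior: Inv-Gamma(8.6 + 8/2, 19.2 + 1.3080/2) = Inv-Gamma(12.60, 19.85400).
Mode = β/(α+1) = 19.85400/13.60 = 1.4599.

1.4599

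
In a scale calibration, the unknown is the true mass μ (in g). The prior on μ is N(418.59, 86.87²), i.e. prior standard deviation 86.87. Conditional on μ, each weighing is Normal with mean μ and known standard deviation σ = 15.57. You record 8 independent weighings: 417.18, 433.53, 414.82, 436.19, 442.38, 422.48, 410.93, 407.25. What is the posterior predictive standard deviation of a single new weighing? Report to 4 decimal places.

For Normal data with known variance σ², a Normal(μ₀, σ₀²) prior on μ is conjugate. Posterior precision = 1/σ₀² + n/σ²; posterior mean is the precision-weighted average of μ₀ and x̄.
σ₀² = 86.87² = 7546.3969, σ² = 15.57² = 242.4249; σ² + n·σ₀² = 242.4249 + 8·7546.3969 = 60613.6001.
Posterior precision = 1/σ₀² + n/σ² = 1/7546.3969 + 8/242.4249 = (σ² + n·σ₀²)/(σ₀²σ²) = 60613.6001/(7546.3969·242.4249); posterior variance σₙ² = σ₀²σ²/(σ² + n·σ₀²) = 7546.3969·242.4249/60613.6001 = 30.181915.
Predictive variance for one new observation = σₙ² + σ² = 7546.3969·242.4249/60613.6001 + 242.4249 = σ²·(σ₀² + 60613.6001)/60613.6001 = 242.4249·68159.997/60613.6001 = 272.606815; SD = √(242.4249·68159.997/60613.6001) = 16.5108.

16.5108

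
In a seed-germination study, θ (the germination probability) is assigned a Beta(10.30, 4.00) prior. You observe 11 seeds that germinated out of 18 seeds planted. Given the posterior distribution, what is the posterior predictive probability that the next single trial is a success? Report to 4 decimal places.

0.6594

The Beta prior is conjugate to a Binomial/Bernoulli likelihood; the update adds successes to α and failures to β.
Posterior: Beta(α+k, β+n−k) = Beta(10.30+11, 4.00+7) = Beta(21.30, 11.00).
For a single future Bernoulli trial, P(success | data) = α/(α+β) = 0.6594.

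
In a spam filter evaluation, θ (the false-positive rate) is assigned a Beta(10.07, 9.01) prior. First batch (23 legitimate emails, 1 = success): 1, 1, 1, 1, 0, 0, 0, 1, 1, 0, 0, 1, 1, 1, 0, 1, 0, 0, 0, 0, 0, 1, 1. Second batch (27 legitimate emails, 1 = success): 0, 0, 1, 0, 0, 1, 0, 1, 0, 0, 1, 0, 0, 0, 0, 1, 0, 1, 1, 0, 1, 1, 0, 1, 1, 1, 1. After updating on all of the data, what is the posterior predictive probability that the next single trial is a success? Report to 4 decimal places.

0.5077

The Beta prior is conjugate to a Binomial/Bernoulli likelihood; the update adds successes to α and failures to β.
After batch 1: Beta(10.07+12, 9.01+11) = Beta(22.07, 20.01).
After batch 2: Beta(22.07+13, 20.01+14) = Beta(35.07, 34.01).
For a single future Bernoulli trial, P(success | data) = α/(α+β) = 0.5077.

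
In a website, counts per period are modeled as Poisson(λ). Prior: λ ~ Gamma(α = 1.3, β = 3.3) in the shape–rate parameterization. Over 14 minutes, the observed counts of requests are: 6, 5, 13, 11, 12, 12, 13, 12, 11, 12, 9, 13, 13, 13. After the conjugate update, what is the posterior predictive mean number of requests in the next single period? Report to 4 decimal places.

9.0347

With a Gamma(shape α, rate β) prior, the Poisson likelihood is conjugate: the posterior is Gamma(α + ΣXᵢ, β + n).
Sum of counts S = 155 over n = 14 minutes.
Posterior: Gamma(α+S, β+n) = Gamma(1.3+155, 3.3+14) = Gamma(156.3, 17.3).
The predictive distribution for one future period is NegBinom with mean α/β = 9.0347.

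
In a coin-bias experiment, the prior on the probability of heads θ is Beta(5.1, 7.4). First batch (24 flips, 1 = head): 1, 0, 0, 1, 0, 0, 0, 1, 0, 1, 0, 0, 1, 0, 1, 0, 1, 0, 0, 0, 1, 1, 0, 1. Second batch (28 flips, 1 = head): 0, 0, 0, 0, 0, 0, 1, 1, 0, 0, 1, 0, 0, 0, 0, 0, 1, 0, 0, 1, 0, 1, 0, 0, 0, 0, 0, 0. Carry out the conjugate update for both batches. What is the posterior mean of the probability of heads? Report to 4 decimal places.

The Beta prior is conjugate to a Binomial/Bernoulli likelihood; the update adds successes to α and failures to β.
After batch 1: Beta(5.1+10, 7.4+14) = Beta(15.1, 21.4).
After batch 2: Beta(15.1+6, 21.4+22) = Beta(21.1, 43.4).
Posterior mean = α/(α+β) = 21.1/64.5 = 0.3271.

0.3271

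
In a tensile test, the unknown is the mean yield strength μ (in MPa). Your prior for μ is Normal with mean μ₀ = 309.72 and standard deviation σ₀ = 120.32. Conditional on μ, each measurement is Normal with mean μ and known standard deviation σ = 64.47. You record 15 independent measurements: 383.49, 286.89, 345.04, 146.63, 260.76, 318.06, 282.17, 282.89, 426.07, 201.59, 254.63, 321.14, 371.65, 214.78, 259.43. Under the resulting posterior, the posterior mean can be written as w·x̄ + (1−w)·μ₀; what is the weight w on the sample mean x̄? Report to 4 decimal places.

For Normal data with known variance σ², a Normal(μ₀, σ₀²) prior on μ is conjugate. Posterior precision = 1/σ₀² + n/σ²; posterior mean is the precision-weighted average of μ₀ and x̄.
σ₀² = 120.32² = 14476.9024, σ² = 64.47² = 4156.3809. Prior precision 1/σ₀² = 1/14476.9024; data precision n/σ² = 15/4156.3809.
w = (n/σ²)/(1/σ₀² + n/σ²) = n·σ₀²/(σ² + n·σ₀²) = 15·14476.9024/(4156.3809 + 15·14476.9024) = 217153.536/221309.9169 = 0.9812.

0.9812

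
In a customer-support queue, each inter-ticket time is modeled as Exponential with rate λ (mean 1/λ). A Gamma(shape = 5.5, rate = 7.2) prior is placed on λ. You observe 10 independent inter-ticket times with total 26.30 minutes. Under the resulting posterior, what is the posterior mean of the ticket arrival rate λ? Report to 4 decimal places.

0.4627

With a Gamma(shape α, rate β) prior on the exponential rate λ, the posterior after n observations with total T = Σxᵢ is Gamma(α+n, β+T).
Posterior: Gamma(5.5+10, 7.2+26.30) = Gamma(15.5, 33.50).
Posterior mean of λ = α/β = 15.5/33.50 = 0.4627.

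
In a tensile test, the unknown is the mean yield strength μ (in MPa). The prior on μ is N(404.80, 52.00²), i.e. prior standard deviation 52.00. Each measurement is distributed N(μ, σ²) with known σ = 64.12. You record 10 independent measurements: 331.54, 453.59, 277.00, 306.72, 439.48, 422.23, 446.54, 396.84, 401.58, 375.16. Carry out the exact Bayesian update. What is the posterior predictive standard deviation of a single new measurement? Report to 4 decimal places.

For Normal data with known variance σ², a Normal(μ₀, σ₀²) prior on μ is conjugate. Posterior precision = 1/σ₀² + n/σ²; posterior mean is the precision-weighted average of μ₀ and x̄.
σ₀² = 52.00² = 2704, σ² = 64.12² = 4111.3744; σ² + n·σ₀² = 4111.3744 + 10·2704 = 31151.3744.
Posterior precision = 1/σ₀² + n/σ² = 1/2704 + 10/4111.3744 = (σ² + n·σ₀²)/(σ₀²σ²) = 31151.3744/(2704·4111.3744); posterior variance σₙ² = σ₀²σ²/(σ² + n·σ₀²) = 2704·4111.3744/31151.3744 = 356.875309.
Predictive variance for one new observation = σₙ² + σ² = 2704·4111.3744/31151.3744 + 4111.3744 = σ²·(σ₀² + 31151.3744)/31151.3744 = 4111.3744·33855.3744/31151.3744 = 4468.249709; SD = √(4111.3744·33855.3744/31151.3744) = 66.8450.

66.8450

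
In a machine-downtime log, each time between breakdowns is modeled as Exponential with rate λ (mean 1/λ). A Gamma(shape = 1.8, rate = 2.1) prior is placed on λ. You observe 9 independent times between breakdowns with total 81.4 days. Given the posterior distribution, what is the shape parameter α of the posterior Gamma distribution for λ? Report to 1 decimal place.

With a Gamma(shape α, rate β) prior on the exponential rate λ, the posterior after n observations with total T = Σxᵢ is Gamma(α+n, β+T).
Posterior: Gamma(1.8+9, 2.1+81.4) = Gamma(10.8, 83.5).
Posterior α = 10.8.

10.8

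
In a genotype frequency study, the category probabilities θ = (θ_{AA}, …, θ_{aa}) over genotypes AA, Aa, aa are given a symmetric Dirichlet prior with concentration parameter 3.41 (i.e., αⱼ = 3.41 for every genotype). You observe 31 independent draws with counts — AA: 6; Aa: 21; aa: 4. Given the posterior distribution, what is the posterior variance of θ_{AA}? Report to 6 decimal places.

0.004171

The Dirichlet prior is conjugate to the Multinomial likelihood: each posterior αⱼ = prior αⱼ + observed count nⱼ.
Posterior concentration: (9.41, 24.41, 7.41), total = 41.23.
Var[θ_j] = α_j(Σα−α_j)/((Σα)²(Σα+1)) = 9.41·31.82/(41.23²·42.23) = 0.004171.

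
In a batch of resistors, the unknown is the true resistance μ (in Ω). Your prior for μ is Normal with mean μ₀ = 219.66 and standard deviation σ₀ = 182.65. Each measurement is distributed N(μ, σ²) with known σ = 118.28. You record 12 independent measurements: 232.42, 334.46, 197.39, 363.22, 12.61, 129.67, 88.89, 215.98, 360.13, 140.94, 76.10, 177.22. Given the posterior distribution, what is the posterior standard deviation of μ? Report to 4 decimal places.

For Normal data with known variance σ², a Normal(μ₀, σ₀²) prior on μ is conjugate. Posterior precision = 1/σ₀² + n/σ²; posterior mean is the precision-weighted average of μ₀ and x̄.
σ₀² = 182.65² = 33361.0225, σ² = 118.28² = 13990.1584; σ² + n·σ₀² = 13990.1584 + 12·33361.0225 = 414322.4284.
Posterior precision = 1/σ₀² + n/σ² = 1/33361.0225 + 12/13990.1584 = (σ² + n·σ₀²)/(σ₀²σ²) = 414322.4284/(33361.0225·13990.1584); posterior variance σₙ² = σ₀²σ²/(σ² + n·σ₀²) = 33361.0225·13990.1584/414322.4284 = 1126.480145.
Posterior SD = √σₙ² = √(33361.0225·13990.1584/414322.4284) = 33.5631.

33.5631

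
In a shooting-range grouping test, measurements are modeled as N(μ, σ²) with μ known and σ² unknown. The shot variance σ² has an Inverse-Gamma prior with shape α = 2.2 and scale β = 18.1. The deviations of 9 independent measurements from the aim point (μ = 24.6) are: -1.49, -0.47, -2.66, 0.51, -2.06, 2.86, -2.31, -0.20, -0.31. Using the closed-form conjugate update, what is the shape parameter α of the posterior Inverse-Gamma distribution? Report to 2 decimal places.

With known mean μ and an Inverse-Gamma(α, β) prior on σ², the Normal likelihood is conjugate: posterior is Inv-Gamma(α + n/2, β + Σ(xᵢ−μ)²/2).
Σ(xᵢ−μ)² = (-1.49)² + (-0.47)² + (-2.66)² + (0.51)² + (-2.06)² + (2.86)² + (-2.31)² + (-0.20)² + (-0.31)² = 27.6721.
Posterior: Inv-Gamma(2.2 + 9/2, 18.1 + 27.6721/2) = Inv-Gamma(6.70, 31.93605).
Posterior α = 6.70.

6.70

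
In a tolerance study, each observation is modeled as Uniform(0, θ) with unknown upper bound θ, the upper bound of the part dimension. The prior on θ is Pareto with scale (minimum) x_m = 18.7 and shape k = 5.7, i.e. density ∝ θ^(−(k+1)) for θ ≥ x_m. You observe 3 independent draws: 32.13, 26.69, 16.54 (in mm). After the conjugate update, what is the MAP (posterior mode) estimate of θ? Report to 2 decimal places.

32.13

A Pareto(scale x_m, shape k) prior on the upper bound θ of Uniform(0, θ) is conjugate: posterior is Pareto(max(x_m, max xᵢ), k + n).
Sample maximum = 32.13; prior scale x_m = 18.7 → posterior scale = max = 32.13.
Posterior shape = 5.7 + 3 = 8.7.
The Pareto density is decreasing on [x_m, ∞), so the mode is x_m = 32.13.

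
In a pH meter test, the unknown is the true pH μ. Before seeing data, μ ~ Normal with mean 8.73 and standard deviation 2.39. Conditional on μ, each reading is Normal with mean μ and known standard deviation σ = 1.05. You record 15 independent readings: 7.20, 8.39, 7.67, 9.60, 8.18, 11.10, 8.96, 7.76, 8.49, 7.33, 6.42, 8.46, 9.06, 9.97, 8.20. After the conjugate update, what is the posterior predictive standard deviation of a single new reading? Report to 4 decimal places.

For Normal data with known variance σ², a Normal(μ₀, σ₀²) prior on μ is conjugate. Posterior precision = 1/σ₀² + n/σ²; posterior mean is the precision-weighted average of μ₀ and x̄.
σ₀² = 2.39² = 5.7121, σ² = 1.05² = 1.1025; σ² + n·σ₀² = 1.1025 + 15·5.7121 = 86.784.
Posterior precision = 1/σ₀² + n/σ² = 1/5.7121 + 15/1.1025 = (σ² + n·σ₀²)/(σ₀²σ²) = 86.784/(5.7121·1.1025); posterior variance σₙ² = σ₀²σ²/(σ² + n·σ₀²) = 5.7121·1.1025/86.784 = 0.072566.
Predictive variance for one new observation = σₙ² + σ² = 5.7121·1.1025/86.784 + 1.1025 = σ²·(σ₀² + 86.784)/86.784 = 1.1025·92.4961/86.784 = 1.175066; SD = √(1.1025·92.4961/86.784) = 1.0840.

1.0840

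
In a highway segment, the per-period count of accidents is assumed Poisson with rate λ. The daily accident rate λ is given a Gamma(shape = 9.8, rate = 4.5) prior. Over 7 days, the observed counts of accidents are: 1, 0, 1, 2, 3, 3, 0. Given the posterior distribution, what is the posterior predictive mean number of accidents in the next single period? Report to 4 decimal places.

With a Gamma(shape α, rate β) prior, the Poisson likelihood is conjugate: the posterior is Gamma(α + ΣXᵢ, β + n).
Sum of counts S = 10 over n = 7 days.
Posterior: Gamma(α+S, β+n) = Gamma(9.8+10, 4.5+7) = Gamma(19.8, 11.5).
The predictive distribution for one future period is NegBinom with mean α/β = 1.7217.

1.7217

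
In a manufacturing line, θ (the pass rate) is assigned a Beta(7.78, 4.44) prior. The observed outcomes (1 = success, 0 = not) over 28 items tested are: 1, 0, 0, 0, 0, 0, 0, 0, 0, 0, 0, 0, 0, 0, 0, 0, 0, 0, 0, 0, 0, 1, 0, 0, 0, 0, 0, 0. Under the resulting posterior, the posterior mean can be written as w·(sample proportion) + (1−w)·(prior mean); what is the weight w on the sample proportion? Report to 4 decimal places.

The Beta prior is conjugate to a Binomial/Bernoulli likelihood; the update adds successes to α and failures to β.
Posterior mean = (α₀+k)/(α₀+β₀+n) = [n/(α₀+β₀+n)]·(k/n) + [(α₀+β₀)/(α₀+β₀+n)]·α₀/(α₀+β₀), so only n and the prior enter the weight.
The weight on the data is w = n/(α₀+β₀+n) = 28/(7.78+4.44+28) = 28/40.22 = 0.6962.

0.6962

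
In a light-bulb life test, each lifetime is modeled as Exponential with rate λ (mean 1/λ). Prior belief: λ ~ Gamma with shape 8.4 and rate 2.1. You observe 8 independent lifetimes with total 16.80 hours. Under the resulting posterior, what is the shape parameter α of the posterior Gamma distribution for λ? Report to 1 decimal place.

With a Gamma(shape α, rate β) prior on the exponential rate λ, the posterior after n observations with total T = Σxᵢ is Gamma(α+n, β+T).
Posterior: Gamma(8.4+8, 2.1+16.80) = Gamma(16.4, 18.90).
Posterior α = 16.4.

16.4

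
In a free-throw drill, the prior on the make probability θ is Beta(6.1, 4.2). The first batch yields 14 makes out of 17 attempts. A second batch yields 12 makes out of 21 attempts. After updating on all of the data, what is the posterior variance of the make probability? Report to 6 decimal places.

0.004521

The Beta prior is conjugate to a Binomial/Bernoulli likelihood; the update adds successes to α and failures to β.
After batch 1: Beta(6.1+14, 4.2+3) = Beta(20.1, 7.2).
After batch 2: Beta(20.1+12, 7.2+9) = Beta(32.1, 16.2).
Var = αβ/((α+β)²(α+β+1)) = 32.1·16.2/(48.3²·49.3) = 0.004521.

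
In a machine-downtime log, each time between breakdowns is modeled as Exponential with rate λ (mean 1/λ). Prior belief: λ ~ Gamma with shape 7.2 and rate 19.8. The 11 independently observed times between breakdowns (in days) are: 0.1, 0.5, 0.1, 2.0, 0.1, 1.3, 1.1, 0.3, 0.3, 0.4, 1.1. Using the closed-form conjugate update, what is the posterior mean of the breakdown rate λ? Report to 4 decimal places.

0.6716

With a Gamma(shape α, rate β) prior on the exponential rate λ, the posterior after n observations with total T = Σxᵢ is Gamma(α+n, β+T).
Sum of observations T = 7.3 days; n = 11.
Posterior: Gamma(7.2+11, 19.8+7.3) = Gamma(18.2, 27.1).
Posterior mean of λ = α/β = 18.2/27.1 = 0.6716.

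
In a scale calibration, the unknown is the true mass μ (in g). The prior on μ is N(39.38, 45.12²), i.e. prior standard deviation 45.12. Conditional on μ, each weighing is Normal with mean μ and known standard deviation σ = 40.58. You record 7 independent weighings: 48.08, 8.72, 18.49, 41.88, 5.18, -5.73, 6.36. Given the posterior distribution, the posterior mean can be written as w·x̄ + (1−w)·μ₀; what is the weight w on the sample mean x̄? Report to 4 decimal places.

For Normal data with known variance σ², a Normal(μ₀, σ₀²) prior on μ is conjugate. Posterior precision = 1/σ₀² + n/σ²; posterior mean is the precision-weighted average of μ₀ and x̄.
σ₀² = 45.12² = 2035.8144, σ² = 40.58² = 1646.7364. Prior precision 1/σ₀² = 1/2035.8144; data precision n/σ² = 7/1646.7364.
w = (n/σ²)/(1/σ₀² + n/σ²) = n·σ₀²/(σ² + n·σ₀²) = 7·2035.8144/(1646.7364 + 7·2035.8144) = 14250.7008/15897.4372 = 0.8964.

0.8964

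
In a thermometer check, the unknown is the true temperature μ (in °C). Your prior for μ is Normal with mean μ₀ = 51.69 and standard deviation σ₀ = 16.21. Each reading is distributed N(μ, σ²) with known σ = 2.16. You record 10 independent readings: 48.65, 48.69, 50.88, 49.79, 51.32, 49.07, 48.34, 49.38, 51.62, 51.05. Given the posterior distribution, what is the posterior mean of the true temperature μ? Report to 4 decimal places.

For Normal data with known variance σ², a Normal(μ₀, σ₀²) prior on μ is conjugate. Posterior precision = 1/σ₀² + n/σ²; posterior mean is the precision-weighted average of μ₀ and x̄.
Σxᵢ = 48.65 + 48.69 + 50.88 + 49.79 + 51.32 + 49.07 + 48.34 + 49.38 + 51.62 + 51.05 = 498.79, so n·x̄ = 498.79.
σ₀² = 16.21² = 262.7641, σ² = 2.16² = 4.6656; σ² + n·σ₀² = 4.6656 + 10·262.7641 = 2632.3066.
Posterior mean = (μ₀/σ₀² + n·x̄/σ²)/(1/σ₀² + n/σ²) = (σ²·μ₀ + σ₀²·n·x̄)/(σ² + n·σ₀²) = (4.6656·51.69 + 262.7641·498.79)/2632.3066 = 131305.270303/2632.3066 = 49.8822.

49.8822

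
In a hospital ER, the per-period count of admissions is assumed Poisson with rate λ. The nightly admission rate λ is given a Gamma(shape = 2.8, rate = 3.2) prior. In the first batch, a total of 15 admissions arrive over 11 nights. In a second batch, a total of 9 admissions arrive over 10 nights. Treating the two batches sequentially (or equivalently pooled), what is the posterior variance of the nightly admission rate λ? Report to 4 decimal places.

0.0458

With a Gamma(shape α, rate β) prior, the Poisson likelihood is conjugate: the posterior is Gamma(α + ΣXᵢ, β + n).
After batch 1: Gamma(α+S, β+n) = Gamma(2.8+15, 3.2+11) = Gamma(17.8, 14.2).
After batch 2: Gamma(α+S, β+n) = Gamma(17.8+9, 14.2+10) = Gamma(26.8, 24.2).
Var = α/β² = 26.8/24.2² = 0.0458.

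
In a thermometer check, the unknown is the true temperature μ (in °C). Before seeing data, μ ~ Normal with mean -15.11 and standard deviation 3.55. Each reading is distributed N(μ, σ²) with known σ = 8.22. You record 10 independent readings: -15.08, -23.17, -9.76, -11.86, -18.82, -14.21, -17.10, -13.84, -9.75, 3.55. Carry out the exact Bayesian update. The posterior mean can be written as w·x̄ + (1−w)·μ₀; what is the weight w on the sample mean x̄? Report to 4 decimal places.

0.6510

For Normal data with known variance σ², a Normal(μ₀, σ₀²) prior on μ is conjugate. Posterior precision = 1/σ₀² + n/σ²; posterior mean is the precision-weighted average of μ₀ and x̄.
σ₀² = 3.55² = 12.6025, σ² = 8.22² = 67.5684. Prior precision 1/σ₀² = 1/12.6025; data precision n/σ² = 10/67.5684.
w = (n/σ²)/(1/σ₀² + n/σ²) = n·σ₀²/(σ² + n·σ₀²) = 10·12.6025/(67.5684 + 10·12.6025) = 126.025/193.5934 = 0.6510.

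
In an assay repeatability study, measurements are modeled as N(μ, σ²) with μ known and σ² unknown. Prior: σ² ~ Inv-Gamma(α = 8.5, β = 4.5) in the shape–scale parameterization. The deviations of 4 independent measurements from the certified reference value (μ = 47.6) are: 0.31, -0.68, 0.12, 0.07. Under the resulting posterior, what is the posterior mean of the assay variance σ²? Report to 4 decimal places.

0.5041

With known mean μ and an Inverse-Gamma(α, β) prior on σ², the Normal likelihood is conjugate: posterior is Inv-Gamma(α + n/2, β + Σ(xᵢ−μ)²/2).
Σ(xᵢ−μ)² = (0.31)² + (-0.68)² + (0.12)² + (0.07)² = 0.5778.
Posterior: Inv-Gamma(8.5 + 4/2, 4.5 + 0.5778/2) = Inv-Gamma(10.50, 4.78890).
E[σ²|data] = β/(α−1) = 4.78890/9.50 = 0.5041.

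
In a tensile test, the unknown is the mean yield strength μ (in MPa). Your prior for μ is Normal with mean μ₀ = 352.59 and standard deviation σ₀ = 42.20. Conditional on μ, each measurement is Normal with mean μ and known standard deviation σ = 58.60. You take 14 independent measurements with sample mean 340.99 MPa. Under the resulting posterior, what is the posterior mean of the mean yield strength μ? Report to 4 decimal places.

For Normal data with known variance σ², a Normal(μ₀, σ₀²) prior on μ is conjugate. Posterior precision = 1/σ₀² + n/σ²; posterior mean is the precision-weighted average of μ₀ and x̄.
n·x̄ = 14·340.99 = 4773.86.
σ₀² = 42.20² = 1780.84, σ² = 58.60² = 3433.96; σ² + n·σ₀² = 3433.96 + 14·1780.84 = 28365.72.
Posterior mean = (μ₀/σ₀² + n·x̄/σ²)/(1/σ₀² + n/σ²) = (σ²·μ₀ + σ₀²·n·x̄)/(σ² + n·σ₀²) = (3433.96·352.59 + 1780.84·4773.86)/28365.72 = 9712260.7988/28365.72 = 342.3943.

342.3943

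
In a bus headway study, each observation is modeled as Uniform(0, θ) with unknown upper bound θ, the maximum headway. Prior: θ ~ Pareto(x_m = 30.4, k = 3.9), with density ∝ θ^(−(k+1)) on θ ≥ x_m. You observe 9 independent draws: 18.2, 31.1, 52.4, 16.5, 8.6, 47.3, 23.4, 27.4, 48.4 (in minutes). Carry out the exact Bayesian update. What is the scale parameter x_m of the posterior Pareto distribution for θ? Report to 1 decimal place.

A Pareto(scale x_m, shape k) prior on the upper bound θ of Uniform(0, θ) is conjugate: posterior is Pareto(max(x_m, max xᵢ), k + n).
Sample maximum = 52.4; prior scale x_m = 30.4 → posterior scale = max = 52.4.
Posterior shape = 3.9 + 9 = 12.9.
Posterior scale x_m = 52.4.

52.4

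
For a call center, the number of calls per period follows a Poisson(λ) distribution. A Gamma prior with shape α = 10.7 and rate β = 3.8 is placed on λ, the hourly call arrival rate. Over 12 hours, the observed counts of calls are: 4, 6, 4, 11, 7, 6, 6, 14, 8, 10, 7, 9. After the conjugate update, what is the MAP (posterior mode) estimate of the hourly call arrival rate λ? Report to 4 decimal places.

6.4367

With a Gamma(shape α, rate β) prior, the Poisson likelihood is conjugate: the posterior is Gamma(α + ΣXᵢ, β + n).
Sum of counts S = 92 over n = 12 hours.
Posterior: Gamma(α+S, β+n) = Gamma(10.7+92, 3.8+12) = Gamma(102.7, 15.8).
Mode of Gamma(α,β) for α≥1 is (α−1)/β = 101.7/15.8 = 6.4367.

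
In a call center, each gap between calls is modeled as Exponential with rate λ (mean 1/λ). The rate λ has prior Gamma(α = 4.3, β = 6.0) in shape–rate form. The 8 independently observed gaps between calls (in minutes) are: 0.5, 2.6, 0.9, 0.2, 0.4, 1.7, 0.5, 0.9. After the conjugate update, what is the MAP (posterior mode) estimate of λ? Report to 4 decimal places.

With a Gamma(shape α, rate β) prior on the exponential rate λ, the posterior after n observations with total T = Σxᵢ is Gamma(α+n, β+T).
Sum of observations T = 7.7 minutes; n = 8.
Posterior: Gamma(4.3+8, 6.0+7.7) = Gamma(12.3, 13.7).
Mode = (α−1)/β = 0.8248.

0.8248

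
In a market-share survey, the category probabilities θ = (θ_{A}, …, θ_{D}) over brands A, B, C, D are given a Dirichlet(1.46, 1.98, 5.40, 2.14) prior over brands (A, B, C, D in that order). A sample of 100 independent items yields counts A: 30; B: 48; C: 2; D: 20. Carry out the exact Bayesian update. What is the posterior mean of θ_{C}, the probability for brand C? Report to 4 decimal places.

The Dirichlet prior is conjugate to the Multinomial likelihood: each posterior αⱼ = prior αⱼ + observed count nⱼ.
Posterior concentration: (31.46, 49.98, 7.40, 22.14), total = 110.98.
E[θ_{C}|data] = α_{C}/Σα = 7.40/110.98 = 0.0667.

0.0667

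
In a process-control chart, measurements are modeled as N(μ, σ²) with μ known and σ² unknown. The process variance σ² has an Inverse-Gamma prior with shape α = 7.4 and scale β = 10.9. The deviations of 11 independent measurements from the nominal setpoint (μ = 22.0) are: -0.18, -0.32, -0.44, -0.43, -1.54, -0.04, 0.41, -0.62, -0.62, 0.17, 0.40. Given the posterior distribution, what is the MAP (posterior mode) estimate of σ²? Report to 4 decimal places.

0.9285

With known mean μ and an Inverse-Gamma(α, β) prior on σ², the Normal likelihood is conjugate: posterior is Inv-Gamma(α + n/2, β + Σ(xᵢ−μ)²/2).
Σ(xᵢ−μ)² = (-0.18)² + (-0.32)² + (-0.44)² + (-0.43)² + (-1.54)² + (-0.04)² + (0.41)² + (-0.62)² + (-0.62)² + (0.17)² + (0.40)² = 4.0123.
Posterior: Inv-Gamma(7.4 + 11/2, 10.9 + 4.0123/2) = Inv-Gamma(12.90, 12.90615).
Mode = β/(α+1) = 12.90615/13.90 = 0.9285.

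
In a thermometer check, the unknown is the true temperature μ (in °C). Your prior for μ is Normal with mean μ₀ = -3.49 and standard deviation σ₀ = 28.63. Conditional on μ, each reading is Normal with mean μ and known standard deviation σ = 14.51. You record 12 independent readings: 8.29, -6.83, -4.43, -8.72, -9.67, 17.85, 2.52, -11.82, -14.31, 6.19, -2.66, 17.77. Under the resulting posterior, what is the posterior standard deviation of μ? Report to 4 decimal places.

For Normal data with known variance σ², a Normal(μ₀, σ₀²) prior on μ is conjugate. Posterior precision = 1/σ₀² + n/σ²; posterior mean is the precision-weighted average of μ₀ and x̄.
σ₀² = 28.63² = 819.6769, σ² = 14.51² = 210.5401; σ² + n·σ₀² = 210.5401 + 12·819.6769 = 10046.6629.
Posterior precision = 1/σ₀² + n/σ² = 1/819.6769 + 12/210.5401 = (σ² + n·σ₀²)/(σ₀²σ²) = 10046.6629/(819.6769·210.5401); posterior variance σₙ² = σ₀²σ²/(σ² + n·σ₀²) = 819.6769·210.5401/10046.6629 = 17.177331.
Posterior SD = √σₙ² = √(819.6769·210.5401/10046.6629) = 4.1446.

4.1446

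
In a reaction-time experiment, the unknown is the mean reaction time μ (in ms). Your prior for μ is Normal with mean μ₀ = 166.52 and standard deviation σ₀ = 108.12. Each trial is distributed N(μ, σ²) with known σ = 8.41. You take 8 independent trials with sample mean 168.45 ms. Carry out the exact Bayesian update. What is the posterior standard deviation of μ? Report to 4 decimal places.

For Normal data with known variance σ², a Normal(μ₀, σ₀²) prior on μ is conjugate. Posterior precision = 1/σ₀² + n/σ²; posterior mean is the precision-weighted average of μ₀ and x̄.
σ₀² = 108.12² = 11689.9344, σ² = 8.41² = 70.7281; σ² + n·σ₀² = 70.7281 + 8·11689.9344 = 93590.2033.
Posterior precision = 1/σ₀² + n/σ² = 1/11689.9344 + 8/70.7281 = (σ² + n·σ₀²)/(σ₀²σ²) = 93590.2033/(11689.9344·70.7281); posterior variance σₙ² = σ₀²σ²/(σ² + n·σ₀²) = 11689.9344·70.7281/93590.2033 = 8.834331.
Posterior SD = √σₙ² = √(11689.9344·70.7281/93590.2033) = 2.9723.

2.9723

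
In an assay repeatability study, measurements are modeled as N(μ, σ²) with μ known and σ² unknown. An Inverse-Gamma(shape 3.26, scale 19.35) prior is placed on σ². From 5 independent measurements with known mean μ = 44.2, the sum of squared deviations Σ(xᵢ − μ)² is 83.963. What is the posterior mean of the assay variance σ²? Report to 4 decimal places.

With known mean μ and an Inverse-Gamma(α, β) prior on σ², the Normal likelihood is conjugate: posterior is Inv-Gamma(α + n/2, β + Σ(xᵢ−μ)²/2).
Posterior: Inv-Gamma(3.26 + 5/2, 19.35 + 83.963/2) = Inv-Gamma(5.76, 61.3315).
E[σ²|data] = β/(α−1) = 61.3315/4.76 = 12.8848.

12.8848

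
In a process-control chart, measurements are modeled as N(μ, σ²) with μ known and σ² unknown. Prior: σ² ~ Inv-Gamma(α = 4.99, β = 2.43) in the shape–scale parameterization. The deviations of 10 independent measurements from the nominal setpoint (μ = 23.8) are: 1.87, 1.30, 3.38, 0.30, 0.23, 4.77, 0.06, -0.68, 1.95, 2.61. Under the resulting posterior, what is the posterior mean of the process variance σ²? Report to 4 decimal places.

With known mean μ and an Inverse-Gamma(α, β) prior on σ², the Normal likelihood is conjugate: posterior is Inv-Gamma(α + n/2, β + Σ(xᵢ−μ)²/2).
Σ(xᵢ−μ)² = (1.87)² + (1.30)² + (3.38)² + (0.30)² + (0.23)² + (4.77)² + (0.06)² + (-0.68)² + (1.95)² + (2.61)² = 50.5877.
Posterior: Inv-Gamma(4.99 + 10/2, 2.43 + 50.5877/2) = Inv-Gamma(9.99, 27.72385).
E[σ²|data] = β/(α−1) = 27.72385/8.99 = 3.0839.

3.0839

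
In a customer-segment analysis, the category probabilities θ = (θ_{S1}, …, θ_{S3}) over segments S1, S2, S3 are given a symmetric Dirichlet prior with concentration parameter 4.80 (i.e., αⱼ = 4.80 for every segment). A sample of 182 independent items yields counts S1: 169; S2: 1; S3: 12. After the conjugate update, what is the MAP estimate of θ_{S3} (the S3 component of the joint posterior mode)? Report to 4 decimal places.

0.0817

The Dirichlet prior is conjugate to the Multinomial likelihood: each posterior αⱼ = prior αⱼ + observed count nⱼ.
Posterior concentration: (173.80, 5.80, 16.80), total = 196.40.
Joint mode component: (α_{S3}−1)/(Σα−K) = 15.80/193.40 = 0.0817.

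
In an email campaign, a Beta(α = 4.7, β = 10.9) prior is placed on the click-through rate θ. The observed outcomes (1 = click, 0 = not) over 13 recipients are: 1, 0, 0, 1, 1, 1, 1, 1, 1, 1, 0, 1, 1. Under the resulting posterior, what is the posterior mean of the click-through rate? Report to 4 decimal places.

0.5140

The Beta prior is conjugate to a Binomial/Bernoulli likelihood; the update adds successes to α and failures to β.
Posterior: Beta(α+k, β+n−k) = Beta(4.7+10, 10.9+3) = Beta(14.7, 13.9).
Posterior mean = α/(α+β) = 14.7/28.6 = 0.5140.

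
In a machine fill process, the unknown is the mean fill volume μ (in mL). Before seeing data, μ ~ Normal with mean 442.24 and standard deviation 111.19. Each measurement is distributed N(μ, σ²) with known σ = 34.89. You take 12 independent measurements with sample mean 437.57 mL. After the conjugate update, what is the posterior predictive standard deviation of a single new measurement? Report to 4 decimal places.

For Normal data with known variance σ², a Normal(μ₀, σ₀²) prior on μ is conjugate. Posterior precision = 1/σ₀² + n/σ²; posterior mean is the precision-weighted average of μ₀ and x̄.
σ₀² = 111.19² = 12363.2161, σ² = 34.89² = 1217.3121; σ² + n·σ₀² = 1217.3121 + 12·12363.2161 = 149575.9053.
Posterior precision = 1/σ₀² + n/σ² = 1/12363.2161 + 12/1217.3121 = (σ² + n·σ₀²)/(σ₀²σ²) = 149575.9053/(12363.2161·1217.3121); posterior variance σₙ² = σ₀²σ²/(σ² + n·σ₀²) = 12363.2161·1217.3121/149575.9053 = 100.617092.
Predictive variance for one new observation = σₙ² + σ² = 12363.2161·1217.3121/149575.9053 + 1217.3121 = σ²·(σ₀² + 149575.9053)/149575.9053 = 1217.3121·161939.1214/149575.9053 = 1317.929192; SD = √(1217.3121·161939.1214/149575.9053) = 36.3033.

36.3033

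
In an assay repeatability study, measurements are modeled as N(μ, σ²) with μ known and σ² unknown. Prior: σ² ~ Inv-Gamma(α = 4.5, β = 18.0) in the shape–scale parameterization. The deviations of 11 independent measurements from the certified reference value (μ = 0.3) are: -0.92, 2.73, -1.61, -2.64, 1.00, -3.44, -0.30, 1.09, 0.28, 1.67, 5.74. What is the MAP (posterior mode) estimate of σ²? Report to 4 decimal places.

4.7176

With known mean μ and an Inverse-Gamma(α, β) prior on σ², the Normal likelihood is conjugate: posterior is Inv-Gamma(α + n/2, β + Σ(xᵢ−μ)²/2).
Σ(xᵢ−μ)² = (-0.92)² + (2.73)² + (-1.61)² + (-2.64)² + (1.00)² + (-3.44)² + (-0.30)² + (1.09)² + (0.28)² + (1.67)² + (5.74)² = 67.7876.
Posterior: Inv-Gamma(4.5 + 11/2, 18.0 + 67.7876/2) = Inv-Gamma(10.00, 51.89380).
Mode = β/(α+1) = 51.89380/11.00 = 4.7176.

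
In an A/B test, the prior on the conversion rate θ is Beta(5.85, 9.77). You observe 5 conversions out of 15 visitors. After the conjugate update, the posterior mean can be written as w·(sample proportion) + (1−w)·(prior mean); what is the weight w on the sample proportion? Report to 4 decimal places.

The Beta prior is conjugate to a Binomial/Bernoulli likelihood; the update adds successes to α and failures to β.
Posterior mean = (α₀+k)/(α₀+β₀+n) = [n/(α₀+β₀+n)]·(k/n) + [(α₀+β₀)/(α₀+β₀+n)]·α₀/(α₀+β₀), so only n and the prior enter the weight.
The weight on the data is w = n/(α₀+β₀+n) = 15/(5.85+9.77+15) = 15/30.62 = 0.4899.

0.4899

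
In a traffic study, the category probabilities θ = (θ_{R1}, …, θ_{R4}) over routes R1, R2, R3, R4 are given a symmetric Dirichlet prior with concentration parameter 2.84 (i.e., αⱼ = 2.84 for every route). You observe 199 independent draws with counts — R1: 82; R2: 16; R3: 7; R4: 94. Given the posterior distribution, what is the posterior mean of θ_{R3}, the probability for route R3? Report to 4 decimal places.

0.0468

The Dirichlet prior is conjugate to the Multinomial likelihood: each posterior αⱼ = prior αⱼ + observed count nⱼ.
Posterior concentration: (84.84, 18.84, 9.84, 96.84), total = 210.36.
E[θ_{R3}|data] = α_{R3}/Σα = 9.84/210.36 = 0.0468.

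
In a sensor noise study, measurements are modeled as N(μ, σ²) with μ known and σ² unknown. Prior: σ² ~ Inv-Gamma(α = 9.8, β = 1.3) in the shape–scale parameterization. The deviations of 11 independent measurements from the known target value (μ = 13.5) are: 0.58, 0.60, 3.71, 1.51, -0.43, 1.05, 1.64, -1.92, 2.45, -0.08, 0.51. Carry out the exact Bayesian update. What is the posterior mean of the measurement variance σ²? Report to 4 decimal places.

With known mean μ and an Inverse-Gamma(α, β) prior on σ², the Normal likelihood is conjugate: posterior is Inv-Gamma(α + n/2, β + Σ(xᵢ−μ)²/2).
Σ(xᵢ−μ)² = (0.58)² + (0.60)² + (3.71)² + (1.51)² + (-0.43)² + (1.05)² + (1.64)² + (-1.92)² + (2.45)² + (-0.08)² + (0.51)² = 30.6730.
Posterior: Inv-Gamma(9.8 + 11/2, 1.3 + 30.6730/2) = Inv-Gamma(15.30, 16.63650).
E[σ²|data] = β/(α−1) = 16.63650/14.30 = 1.1634.

1.1634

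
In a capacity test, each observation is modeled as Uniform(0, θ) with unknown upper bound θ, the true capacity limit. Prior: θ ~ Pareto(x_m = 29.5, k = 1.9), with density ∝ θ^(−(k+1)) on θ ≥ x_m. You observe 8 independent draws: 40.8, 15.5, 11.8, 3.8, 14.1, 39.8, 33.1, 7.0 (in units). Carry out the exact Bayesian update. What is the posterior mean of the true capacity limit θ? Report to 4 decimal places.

45.3843

A Pareto(scale x_m, shape k) prior on the upper bound θ of Uniform(0, θ) is conjugate: posterior is Pareto(max(x_m, max xᵢ), k + n).
Sample maximum = 40.8; prior scale x_m = 29.5 → posterior scale = max = 40.8.
Posterior shape = 1.9 + 8 = 9.9.
E[θ|data] = k·x_m/(k−1) = 9.9·40.8/8.9 = 45.3843.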